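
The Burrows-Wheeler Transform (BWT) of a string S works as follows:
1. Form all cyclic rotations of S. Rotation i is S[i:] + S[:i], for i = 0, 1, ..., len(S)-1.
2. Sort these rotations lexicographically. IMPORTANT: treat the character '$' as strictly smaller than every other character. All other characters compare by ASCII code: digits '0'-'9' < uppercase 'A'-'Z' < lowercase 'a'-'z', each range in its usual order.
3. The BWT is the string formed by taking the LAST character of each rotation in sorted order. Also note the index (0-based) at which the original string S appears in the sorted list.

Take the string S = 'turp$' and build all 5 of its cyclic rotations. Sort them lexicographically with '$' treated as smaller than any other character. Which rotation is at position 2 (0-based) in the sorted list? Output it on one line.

All 5 rotations (rotation i = S[i:]+S[:i]):
  rot[0] = turp$
  rot[1] = urp$t
  rot[2] = rp$tu
  rot[3] = p$tur
  rot[4] = $turp
Sorted (with $ < everything):
  sorted[0] = $turp
  sorted[1] = p$tur
  sorted[2] = rp$tu
  sorted[3] = turp$
  sorted[4] = urp$t
sorted[2] = rp$tu

Answer: rp$tu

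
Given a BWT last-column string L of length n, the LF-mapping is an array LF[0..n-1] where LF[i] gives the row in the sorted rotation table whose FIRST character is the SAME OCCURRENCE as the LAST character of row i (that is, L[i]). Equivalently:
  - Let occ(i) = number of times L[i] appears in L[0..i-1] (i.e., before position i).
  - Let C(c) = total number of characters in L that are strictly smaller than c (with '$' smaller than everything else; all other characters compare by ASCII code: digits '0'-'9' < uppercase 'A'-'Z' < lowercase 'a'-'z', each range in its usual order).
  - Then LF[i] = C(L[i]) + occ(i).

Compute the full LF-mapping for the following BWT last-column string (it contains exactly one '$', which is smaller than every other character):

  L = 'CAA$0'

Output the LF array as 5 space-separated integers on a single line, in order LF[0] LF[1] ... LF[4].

Answer: 4 2 3 0 1

Derivation:
Char counts: '$':1, '0':1, 'A':2, 'C':1
C (first-col start): C('$')=0, C('0')=1, C('A')=2, C('C')=4
L[0]='C': occ=0, LF[0]=C('C')+0=4+0=4
L[1]='A': occ=0, LF[1]=C('A')+0=2+0=2
L[2]='A': occ=1, LF[2]=C('A')+1=2+1=3
L[3]='$': occ=0, LF[3]=C('$')+0=0+0=0
L[4]='0': occ=0, LF[4]=C('0')+0=1+0=1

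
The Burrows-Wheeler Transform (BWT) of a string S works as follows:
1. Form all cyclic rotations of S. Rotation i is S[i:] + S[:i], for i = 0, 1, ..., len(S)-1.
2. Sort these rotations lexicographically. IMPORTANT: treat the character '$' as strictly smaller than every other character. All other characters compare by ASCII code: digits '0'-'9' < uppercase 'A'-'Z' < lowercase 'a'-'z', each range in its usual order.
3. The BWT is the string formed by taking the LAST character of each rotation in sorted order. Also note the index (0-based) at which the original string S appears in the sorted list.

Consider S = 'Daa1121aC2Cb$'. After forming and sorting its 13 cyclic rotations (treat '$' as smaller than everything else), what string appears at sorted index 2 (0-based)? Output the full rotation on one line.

All 13 rotations (rotation i = S[i:]+S[:i]):
  rot[0] = Daa1121aC2Cb$
  rot[1] = aa1121aC2Cb$D
  rot[2] = a1121aC2Cb$Da
  rot[3] = 1121aC2Cb$Daa
  rot[4] = 121aC2Cb$Daa1
  rot[5] = 21aC2Cb$Daa11
  rot[6] = 1aC2Cb$Daa112
  rot[7] = aC2Cb$Daa1121
  rot[8] = C2Cb$Daa1121a
  rot[9] = 2Cb$Daa1121aC
  rot[10] = Cb$Daa1121aC2
  rot[11] = b$Daa1121aC2C
  rot[12] = $Daa1121aC2Cb
Sorted (with $ < everything):
  sorted[0] = $Daa1121aC2Cb
  sorted[1] = 1121aC2Cb$Daa
  sorted[2] = 121aC2Cb$Daa1
  sorted[3] = 1aC2Cb$Daa112
  sorted[4] = 21aC2Cb$Daa11
  sorted[5] = 2Cb$Daa1121aC
  sorted[6] = C2Cb$Daa1121a
  sorted[7] = Cb$Daa1121aC2
  sorted[8] = Daa1121aC2Cb$
  sorted[9] = a1121aC2Cb$Da
  sorted[10] = aC2Cb$Daa1121
  sorted[11] = aa1121aC2Cb$D
  sorted[12] = b$Daa1121aC2C
sorted[2] = 121aC2Cb$Daa1

Answer: 121aC2Cb$Daa1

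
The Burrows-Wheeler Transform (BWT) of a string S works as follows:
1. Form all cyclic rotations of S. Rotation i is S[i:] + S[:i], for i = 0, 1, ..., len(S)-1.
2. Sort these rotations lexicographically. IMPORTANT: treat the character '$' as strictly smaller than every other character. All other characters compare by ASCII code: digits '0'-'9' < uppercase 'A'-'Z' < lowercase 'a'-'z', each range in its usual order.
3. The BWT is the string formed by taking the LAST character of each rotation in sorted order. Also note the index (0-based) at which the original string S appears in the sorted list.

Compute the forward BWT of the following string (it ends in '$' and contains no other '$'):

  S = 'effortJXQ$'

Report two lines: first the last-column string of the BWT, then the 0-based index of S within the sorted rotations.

Answer: QtXJ$effor
4

Derivation:
All 10 rotations (rotation i = S[i:]+S[:i]):
  rot[0] = effortJXQ$
  rot[1] = ffortJXQ$e
  rot[2] = fortJXQ$ef
  rot[3] = ortJXQ$eff
  rot[4] = rtJXQ$effo
  rot[5] = tJXQ$effor
  rot[6] = JXQ$effort
  rot[7] = XQ$effortJ
  rot[8] = Q$effortJX
  rot[9] = $effortJXQ
Sorted (with $ < everything):
  sorted[0] = $effortJXQ  (last char: 'Q')
  sorted[1] = JXQ$effort  (last char: 't')
  sorted[2] = Q$effortJX  (last char: 'X')
  sorted[3] = XQ$effortJ  (last char: 'J')
  sorted[4] = effortJXQ$  (last char: '$')
  sorted[5] = ffortJXQ$e  (last char: 'e')
  sorted[6] = fortJXQ$ef  (last char: 'f')
  sorted[7] = ortJXQ$eff  (last char: 'f')
  sorted[8] = rtJXQ$effo  (last char: 'o')
  sorted[9] = tJXQ$effor  (last char: 'r')
Last column: QtXJ$effor
Original string S is at sorted index 4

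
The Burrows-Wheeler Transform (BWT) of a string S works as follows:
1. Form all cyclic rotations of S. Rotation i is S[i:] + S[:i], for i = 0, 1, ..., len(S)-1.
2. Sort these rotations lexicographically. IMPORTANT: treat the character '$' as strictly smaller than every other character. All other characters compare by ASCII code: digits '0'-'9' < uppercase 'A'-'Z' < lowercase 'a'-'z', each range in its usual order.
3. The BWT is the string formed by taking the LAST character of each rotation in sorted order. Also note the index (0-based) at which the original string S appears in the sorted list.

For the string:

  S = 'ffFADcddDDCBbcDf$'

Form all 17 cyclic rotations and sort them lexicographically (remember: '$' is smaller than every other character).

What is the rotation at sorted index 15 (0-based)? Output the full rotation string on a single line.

Answer: fFADcddDDCBbcDf$f

Derivation:
All 17 rotations (rotation i = S[i:]+S[:i]):
  rot[0] = ffFADcddDDCBbcDf$
  rot[1] = fFADcddDDCBbcDf$f
  rot[2] = FADcddDDCBbcDf$ff
  rot[3] = ADcddDDCBbcDf$ffF
  rot[4] = DcddDDCBbcDf$ffFA
  rot[5] = cddDDCBbcDf$ffFAD
  rot[6] = ddDDCBbcDf$ffFADc
  rot[7] = dDDCBbcDf$ffFADcd
  rot[8] = DDCBbcDf$ffFADcdd
  rot[9] = DCBbcDf$ffFADcddD
  rot[10] = CBbcDf$ffFADcddDD
  rot[11] = BbcDf$ffFADcddDDC
  rot[12] = bcDf$ffFADcddDDCB
  rot[13] = cDf$ffFADcddDDCBb
  rot[14] = Df$ffFADcddDDCBbc
  rot[15] = f$ffFADcddDDCBbcD
  rot[16] = $ffFADcddDDCBbcDf
Sorted (with $ < everything):
  sorted[0] = $ffFADcddDDCBbcDf
  sorted[1] = ADcddDDCBbcDf$ffF
  sorted[2] = BbcDf$ffFADcddDDC
  sorted[3] = CBbcDf$ffFADcddDD
  sorted[4] = DCBbcDf$ffFADcddD
  sorted[5] = DDCBbcDf$ffFADcdd
  sorted[6] = DcddDDCBbcDf$ffFA
  sorted[7] = Df$ffFADcddDDCBbc
  sorted[8] = FADcddDDCBbcDf$ff
  sorted[9] = bcDf$ffFADcddDDCB
  sorted[10] = cDf$ffFADcddDDCBb
  sorted[11] = cddDDCBbcDf$ffFAD
  sorted[12] = dDDCBbcDf$ffFADcd
  sorted[13] = ddDDCBbcDf$ffFADc
  sorted[14] = f$ffFADcddDDCBbcD
  sorted[15] = fFADcddDDCBbcDf$f
  sorted[16] = ffFADcddDDCBbcDf$
sorted[15] = fFADcddDDCBbcDf$f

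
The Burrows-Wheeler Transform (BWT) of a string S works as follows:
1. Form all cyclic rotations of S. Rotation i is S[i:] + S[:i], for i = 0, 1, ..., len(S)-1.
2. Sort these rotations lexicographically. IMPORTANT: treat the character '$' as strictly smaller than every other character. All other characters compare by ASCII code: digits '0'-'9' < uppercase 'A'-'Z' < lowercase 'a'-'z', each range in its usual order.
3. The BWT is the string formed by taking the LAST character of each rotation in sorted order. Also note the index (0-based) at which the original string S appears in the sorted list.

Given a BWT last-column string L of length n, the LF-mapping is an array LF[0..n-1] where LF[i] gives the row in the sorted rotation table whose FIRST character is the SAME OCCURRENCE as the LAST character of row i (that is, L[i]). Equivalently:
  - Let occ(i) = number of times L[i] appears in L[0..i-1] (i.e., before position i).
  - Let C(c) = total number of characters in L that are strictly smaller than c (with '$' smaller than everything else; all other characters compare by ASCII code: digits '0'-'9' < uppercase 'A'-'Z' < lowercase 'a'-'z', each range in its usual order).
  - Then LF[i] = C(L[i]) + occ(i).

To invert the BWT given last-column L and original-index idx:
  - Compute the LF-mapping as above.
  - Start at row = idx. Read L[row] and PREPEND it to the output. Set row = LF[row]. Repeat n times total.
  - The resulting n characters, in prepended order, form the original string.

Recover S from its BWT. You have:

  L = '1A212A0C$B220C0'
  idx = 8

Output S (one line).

Answer: 2A020B2A10CC21$

Derivation:
LF mapping: 4 10 6 5 7 11 1 13 0 12 8 9 2 14 3
Walk LF starting at row 8, prepending L[row]:
  step 1: row=8, L[8]='$', prepend. Next row=LF[8]=0
  step 2: row=0, L[0]='1', prepend. Next row=LF[0]=4
  step 3: row=4, L[4]='2', prepend. Next row=LF[4]=7
  step 4: row=7, L[7]='C', prepend. Next row=LF[7]=13
  step 5: row=13, L[13]='C', prepend. Next row=LF[13]=14
  step 6: row=14, L[14]='0', prepend. Next row=LF[14]=3
  step 7: row=3, L[3]='1', prepend. Next row=LF[3]=5
  step 8: row=5, L[5]='A', prepend. Next row=LF[5]=11
  step 9: row=11, L[11]='2', prepend. Next row=LF[11]=9
  step 10: row=9, L[9]='B', prepend. Next row=LF[9]=12
  step 11: row=12, L[12]='0', prepend. Next row=LF[12]=2
  step 12: row=2, L[2]='2', prepend. Next row=LF[2]=6
  step 13: row=6, L[6]='0', prepend. Next row=LF[6]=1
  step 14: row=1, L[1]='A', prepend. Next row=LF[1]=10
  step 15: row=10, L[10]='2', prepend. Next row=LF[10]=8
Reversed output: 2A020B2A10CC21$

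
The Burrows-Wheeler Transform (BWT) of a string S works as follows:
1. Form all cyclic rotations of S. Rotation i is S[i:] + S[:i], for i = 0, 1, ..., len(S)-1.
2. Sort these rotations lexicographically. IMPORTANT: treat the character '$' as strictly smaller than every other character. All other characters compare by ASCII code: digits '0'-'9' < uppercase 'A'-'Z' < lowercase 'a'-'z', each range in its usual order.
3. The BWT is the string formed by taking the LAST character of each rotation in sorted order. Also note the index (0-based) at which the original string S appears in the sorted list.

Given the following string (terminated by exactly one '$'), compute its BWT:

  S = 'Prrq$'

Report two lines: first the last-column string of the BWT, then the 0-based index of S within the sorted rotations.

Answer: q$rrP
1

Derivation:
All 5 rotations (rotation i = S[i:]+S[:i]):
  rot[0] = Prrq$
  rot[1] = rrq$P
  rot[2] = rq$Pr
  rot[3] = q$Prr
  rot[4] = $Prrq
Sorted (with $ < everything):
  sorted[0] = $Prrq  (last char: 'q')
  sorted[1] = Prrq$  (last char: '$')
  sorted[2] = q$Prr  (last char: 'r')
  sorted[3] = rq$Pr  (last char: 'r')
  sorted[4] = rrq$P  (last char: 'P')
Last column: q$rrP
Original string S is at sorted index 1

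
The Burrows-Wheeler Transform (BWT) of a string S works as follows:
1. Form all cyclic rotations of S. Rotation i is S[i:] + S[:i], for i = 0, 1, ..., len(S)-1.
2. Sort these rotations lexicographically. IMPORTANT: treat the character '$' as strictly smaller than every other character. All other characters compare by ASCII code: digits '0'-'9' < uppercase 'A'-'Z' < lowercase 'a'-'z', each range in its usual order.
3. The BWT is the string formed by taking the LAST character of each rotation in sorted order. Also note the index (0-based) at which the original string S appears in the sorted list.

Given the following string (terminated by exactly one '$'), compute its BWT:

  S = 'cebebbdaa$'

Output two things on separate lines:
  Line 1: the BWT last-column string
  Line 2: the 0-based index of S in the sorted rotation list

Answer: aadebe$bbc
6

Derivation:
All 10 rotations (rotation i = S[i:]+S[:i]):
  rot[0] = cebebbdaa$
  rot[1] = ebebbdaa$c
  rot[2] = bebbdaa$ce
  rot[3] = ebbdaa$ceb
  rot[4] = bbdaa$cebe
  rot[5] = bdaa$cebeb
  rot[6] = daa$cebebb
  rot[7] = aa$cebebbd
  rot[8] = a$cebebbda
  rot[9] = $cebebbdaa
Sorted (with $ < everything):
  sorted[0] = $cebebbdaa  (last char: 'a')
  sorted[1] = a$cebebbda  (last char: 'a')
  sorted[2] = aa$cebebbd  (last char: 'd')
  sorted[3] = bbdaa$cebe  (last char: 'e')
  sorted[4] = bdaa$cebeb  (last char: 'b')
  sorted[5] = bebbdaa$ce  (last char: 'e')
  sorted[6] = cebebbdaa$  (last char: '$')
  sorted[7] = daa$cebebb  (last char: 'b')
  sorted[8] = ebbdaa$ceb  (last char: 'b')
  sorted[9] = ebebbdaa$c  (last char: 'c')
Last column: aadebe$bbc
Original string S is at sorted index 6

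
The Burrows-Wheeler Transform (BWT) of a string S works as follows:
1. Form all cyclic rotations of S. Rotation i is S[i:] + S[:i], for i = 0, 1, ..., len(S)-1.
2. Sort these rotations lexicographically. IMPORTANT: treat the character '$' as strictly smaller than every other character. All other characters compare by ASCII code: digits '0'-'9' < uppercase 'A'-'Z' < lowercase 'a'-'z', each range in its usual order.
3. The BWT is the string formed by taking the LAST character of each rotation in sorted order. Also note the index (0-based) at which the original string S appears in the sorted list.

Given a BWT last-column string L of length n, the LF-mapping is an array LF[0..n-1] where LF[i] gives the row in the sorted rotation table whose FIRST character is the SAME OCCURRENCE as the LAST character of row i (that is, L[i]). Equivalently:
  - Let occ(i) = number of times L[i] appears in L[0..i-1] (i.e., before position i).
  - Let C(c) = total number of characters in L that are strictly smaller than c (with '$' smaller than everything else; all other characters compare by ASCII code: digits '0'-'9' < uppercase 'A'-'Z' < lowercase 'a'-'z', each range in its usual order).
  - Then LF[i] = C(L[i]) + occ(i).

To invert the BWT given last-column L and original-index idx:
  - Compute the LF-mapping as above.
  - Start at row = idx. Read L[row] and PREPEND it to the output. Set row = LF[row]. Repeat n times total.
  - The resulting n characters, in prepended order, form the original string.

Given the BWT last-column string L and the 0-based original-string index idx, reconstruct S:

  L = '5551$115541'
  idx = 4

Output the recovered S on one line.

LF mapping: 6 7 8 1 0 2 3 9 10 5 4
Walk LF starting at row 4, prepending L[row]:
  step 1: row=4, L[4]='$', prepend. Next row=LF[4]=0
  step 2: row=0, L[0]='5', prepend. Next row=LF[0]=6
  step 3: row=6, L[6]='1', prepend. Next row=LF[6]=3
  step 4: row=3, L[3]='1', prepend. Next row=LF[3]=1
  step 5: row=1, L[1]='5', prepend. Next row=LF[1]=7
  step 6: row=7, L[7]='5', prepend. Next row=LF[7]=9
  step 7: row=9, L[9]='4', prepend. Next row=LF[9]=5
  step 8: row=5, L[5]='1', prepend. Next row=LF[5]=2
  step 9: row=2, L[2]='5', prepend. Next row=LF[2]=8
  step 10: row=8, L[8]='5', prepend. Next row=LF[8]=10
  step 11: row=10, L[10]='1', prepend. Next row=LF[10]=4
Reversed output: 1551455115$

Answer: 1551455115$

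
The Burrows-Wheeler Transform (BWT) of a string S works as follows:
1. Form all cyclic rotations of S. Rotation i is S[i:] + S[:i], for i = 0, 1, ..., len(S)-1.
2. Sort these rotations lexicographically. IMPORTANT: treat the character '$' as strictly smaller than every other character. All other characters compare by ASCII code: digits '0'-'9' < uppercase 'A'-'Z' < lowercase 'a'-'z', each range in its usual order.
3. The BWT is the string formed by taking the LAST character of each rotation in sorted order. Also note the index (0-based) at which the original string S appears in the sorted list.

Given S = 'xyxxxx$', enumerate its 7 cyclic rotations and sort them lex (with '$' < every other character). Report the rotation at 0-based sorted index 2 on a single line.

Answer: xx$xyxx

Derivation:
All 7 rotations (rotation i = S[i:]+S[:i]):
  rot[0] = xyxxxx$
  rot[1] = yxxxx$x
  rot[2] = xxxx$xy
  rot[3] = xxx$xyx
  rot[4] = xx$xyxx
  rot[5] = x$xyxxx
  rot[6] = $xyxxxx
Sorted (with $ < everything):
  sorted[0] = $xyxxxx
  sorted[1] = x$xyxxx
  sorted[2] = xx$xyxx
  sorted[3] = xxx$xyx
  sorted[4] = xxxx$xy
  sorted[5] = xyxxxx$
  sorted[6] = yxxxx$x
sorted[2] = xx$xyxx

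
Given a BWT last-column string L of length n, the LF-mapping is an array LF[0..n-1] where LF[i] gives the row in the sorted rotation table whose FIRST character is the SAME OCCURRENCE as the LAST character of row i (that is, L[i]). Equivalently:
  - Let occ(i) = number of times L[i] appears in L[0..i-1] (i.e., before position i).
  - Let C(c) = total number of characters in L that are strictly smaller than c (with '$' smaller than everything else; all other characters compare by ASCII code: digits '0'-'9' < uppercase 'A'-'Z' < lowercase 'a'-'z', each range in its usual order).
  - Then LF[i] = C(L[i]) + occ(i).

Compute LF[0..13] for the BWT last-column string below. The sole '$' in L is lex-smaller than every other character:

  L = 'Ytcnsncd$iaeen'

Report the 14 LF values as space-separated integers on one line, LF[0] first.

Char counts: '$':1, 'Y':1, 'a':1, 'c':2, 'd':1, 'e':2, 'i':1, 'n':3, 's':1, 't':1
C (first-col start): C('$')=0, C('Y')=1, C('a')=2, C('c')=3, C('d')=5, C('e')=6, C('i')=8, C('n')=9, C('s')=12, C('t')=13
L[0]='Y': occ=0, LF[0]=C('Y')+0=1+0=1
L[1]='t': occ=0, LF[1]=C('t')+0=13+0=13
L[2]='c': occ=0, LF[2]=C('c')+0=3+0=3
L[3]='n': occ=0, LF[3]=C('n')+0=9+0=9
L[4]='s': occ=0, LF[4]=C('s')+0=12+0=12
L[5]='n': occ=1, LF[5]=C('n')+1=9+1=10
L[6]='c': occ=1, LF[6]=C('c')+1=3+1=4
L[7]='d': occ=0, LF[7]=C('d')+0=5+0=5
L[8]='$': occ=0, LF[8]=C('$')+0=0+0=0
L[9]='i': occ=0, LF[9]=C('i')+0=8+0=8
L[10]='a': occ=0, LF[10]=C('a')+0=2+0=2
L[11]='e': occ=0, LF[11]=C('e')+0=6+0=6
L[12]='e': occ=1, LF[12]=C('e')+1=6+1=7
L[13]='n': occ=2, LF[13]=C('n')+2=9+2=11

Answer: 1 13 3 9 12 10 4 5 0 8 2 6 7 11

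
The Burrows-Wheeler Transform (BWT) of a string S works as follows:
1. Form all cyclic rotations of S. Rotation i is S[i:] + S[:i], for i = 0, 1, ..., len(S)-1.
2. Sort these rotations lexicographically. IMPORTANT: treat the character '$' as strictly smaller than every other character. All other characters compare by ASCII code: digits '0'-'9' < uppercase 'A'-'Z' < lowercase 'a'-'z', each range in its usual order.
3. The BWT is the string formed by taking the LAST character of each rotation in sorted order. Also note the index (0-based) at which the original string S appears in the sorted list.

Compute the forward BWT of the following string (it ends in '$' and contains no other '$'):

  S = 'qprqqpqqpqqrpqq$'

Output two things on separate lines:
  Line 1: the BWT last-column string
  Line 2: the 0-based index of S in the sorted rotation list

Answer: qrqqqqqq$prppqqp
8

Derivation:
All 16 rotations (rotation i = S[i:]+S[:i]):
  rot[0] = qprqqpqqpqqrpqq$
  rot[1] = prqqpqqpqqrpqq$q
  rot[2] = rqqpqqpqqrpqq$qp
  rot[3] = qqpqqpqqrpqq$qpr
  rot[4] = qpqqpqqrpqq$qprq
  rot[5] = pqqpqqrpqq$qprqq
  rot[6] = qqpqqrpqq$qprqqp
  rot[7] = qpqqrpqq$qprqqpq
  rot[8] = pqqrpqq$qprqqpqq
  rot[9] = qqrpqq$qprqqpqqp
  rot[10] = qrpqq$qprqqpqqpq
  rot[11] = rpqq$qprqqpqqpqq
  rot[12] = pqq$qprqqpqqpqqr
  rot[13] = qq$qprqqpqqpqqrp
  rot[14] = q$qprqqpqqpqqrpq
  rot[15] = $qprqqpqqpqqrpqq
Sorted (with $ < everything):
  sorted[0] = $qprqqpqqpqqrpqq  (last char: 'q')
  sorted[1] = pqq$qprqqpqqpqqr  (last char: 'r')
  sorted[2] = pqqpqqrpqq$qprqq  (last char: 'q')
  sorted[3] = pqqrpqq$qprqqpqq  (last char: 'q')
  sorted[4] = prqqpqqpqqrpqq$q  (last char: 'q')
  sorted[5] = q$qprqqpqqpqqrpq  (last char: 'q')
  sorted[6] = qpqqpqqrpqq$qprq  (last char: 'q')
  sorted[7] = qpqqrpqq$qprqqpq  (last char: 'q')
  sorted[8] = qprqqpqqpqqrpqq$  (last char: '$')
  sorted[9] = qq$qprqqpqqpqqrp  (last char: 'p')
  sorted[10] = qqpqqpqqrpqq$qpr  (last char: 'r')
  sorted[11] = qqpqqrpqq$qprqqp  (last char: 'p')
  sorted[12] = qqrpqq$qprqqpqqp  (last char: 'p')
  sorted[13] = qrpqq$qprqqpqqpq  (last char: 'q')
  sorted[14] = rpqq$qprqqpqqpqq  (last char: 'q')
  sorted[15] = rqqpqqpqqrpqq$qp  (last char: 'p')
Last column: qrqqqqqq$prppqqp
Original string S is at sorted index 8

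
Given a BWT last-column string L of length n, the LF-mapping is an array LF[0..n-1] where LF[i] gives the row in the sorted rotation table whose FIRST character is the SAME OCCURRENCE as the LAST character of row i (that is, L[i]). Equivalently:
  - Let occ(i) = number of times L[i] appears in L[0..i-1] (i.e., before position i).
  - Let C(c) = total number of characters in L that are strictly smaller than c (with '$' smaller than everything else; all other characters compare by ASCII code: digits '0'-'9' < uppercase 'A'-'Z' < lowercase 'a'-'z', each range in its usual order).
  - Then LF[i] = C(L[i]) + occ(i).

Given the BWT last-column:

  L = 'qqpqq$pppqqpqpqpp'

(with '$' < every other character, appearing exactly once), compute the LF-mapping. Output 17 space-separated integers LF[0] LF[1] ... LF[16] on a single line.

Char counts: '$':1, 'p':8, 'q':8
C (first-col start): C('$')=0, C('p')=1, C('q')=9
L[0]='q': occ=0, LF[0]=C('q')+0=9+0=9
L[1]='q': occ=1, LF[1]=C('q')+1=9+1=10
L[2]='p': occ=0, LF[2]=C('p')+0=1+0=1
L[3]='q': occ=2, LF[3]=C('q')+2=9+2=11
L[4]='q': occ=3, LF[4]=C('q')+3=9+3=12
L[5]='$': occ=0, LF[5]=C('$')+0=0+0=0
L[6]='p': occ=1, LF[6]=C('p')+1=1+1=2
L[7]='p': occ=2, LF[7]=C('p')+2=1+2=3
L[8]='p': occ=3, LF[8]=C('p')+3=1+3=4
L[9]='q': occ=4, LF[9]=C('q')+4=9+4=13
L[10]='q': occ=5, LF[10]=C('q')+5=9+5=14
L[11]='p': occ=4, LF[11]=C('p')+4=1+4=5
L[12]='q': occ=6, LF[12]=C('q')+6=9+6=15
L[13]='p': occ=5, LF[13]=C('p')+5=1+5=6
L[14]='q': occ=7, LF[14]=C('q')+7=9+7=16
L[15]='p': occ=6, LF[15]=C('p')+6=1+6=7
L[16]='p': occ=7, LF[16]=C('p')+7=1+7=8

Answer: 9 10 1 11 12 0 2 3 4 13 14 5 15 6 16 7 8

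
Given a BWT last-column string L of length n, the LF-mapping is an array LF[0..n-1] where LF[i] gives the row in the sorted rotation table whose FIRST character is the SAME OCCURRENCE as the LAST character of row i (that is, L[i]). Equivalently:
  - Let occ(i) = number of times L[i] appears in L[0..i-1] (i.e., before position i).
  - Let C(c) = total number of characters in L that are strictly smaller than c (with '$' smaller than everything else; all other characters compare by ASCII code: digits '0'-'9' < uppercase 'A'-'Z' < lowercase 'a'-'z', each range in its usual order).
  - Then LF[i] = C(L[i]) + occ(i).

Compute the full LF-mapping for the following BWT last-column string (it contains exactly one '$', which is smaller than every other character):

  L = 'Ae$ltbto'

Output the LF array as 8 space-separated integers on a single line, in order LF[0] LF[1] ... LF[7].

Answer: 1 3 0 4 6 2 7 5

Derivation:
Char counts: '$':1, 'A':1, 'b':1, 'e':1, 'l':1, 'o':1, 't':2
C (first-col start): C('$')=0, C('A')=1, C('b')=2, C('e')=3, C('l')=4, C('o')=5, C('t')=6
L[0]='A': occ=0, LF[0]=C('A')+0=1+0=1
L[1]='e': occ=0, LF[1]=C('e')+0=3+0=3
L[2]='$': occ=0, LF[2]=C('$')+0=0+0=0
L[3]='l': occ=0, LF[3]=C('l')+0=4+0=4
L[4]='t': occ=0, LF[4]=C('t')+0=6+0=6
L[5]='b': occ=0, LF[5]=C('b')+0=2+0=2
L[6]='t': occ=1, LF[6]=C('t')+1=6+1=7
L[7]='o': occ=0, LF[7]=C('o')+0=5+0=5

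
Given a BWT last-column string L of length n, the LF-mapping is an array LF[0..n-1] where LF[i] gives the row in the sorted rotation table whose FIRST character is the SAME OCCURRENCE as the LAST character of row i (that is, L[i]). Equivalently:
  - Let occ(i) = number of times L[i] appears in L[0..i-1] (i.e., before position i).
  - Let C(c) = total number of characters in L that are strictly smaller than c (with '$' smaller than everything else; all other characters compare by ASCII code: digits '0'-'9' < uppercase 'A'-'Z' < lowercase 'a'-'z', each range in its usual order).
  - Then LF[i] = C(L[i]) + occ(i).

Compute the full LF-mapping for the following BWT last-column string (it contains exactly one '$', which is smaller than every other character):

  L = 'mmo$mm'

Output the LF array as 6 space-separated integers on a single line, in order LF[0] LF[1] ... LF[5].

Char counts: '$':1, 'm':4, 'o':1
C (first-col start): C('$')=0, C('m')=1, C('o')=5
L[0]='m': occ=0, LF[0]=C('m')+0=1+0=1
L[1]='m': occ=1, LF[1]=C('m')+1=1+1=2
L[2]='o': occ=0, LF[2]=C('o')+0=5+0=5
L[3]='$': occ=0, LF[3]=C('$')+0=0+0=0
L[4]='m': occ=2, LF[4]=C('m')+2=1+2=3
L[5]='m': occ=3, LF[5]=C('m')+3=1+3=4

Answer: 1 2 5 0 3 4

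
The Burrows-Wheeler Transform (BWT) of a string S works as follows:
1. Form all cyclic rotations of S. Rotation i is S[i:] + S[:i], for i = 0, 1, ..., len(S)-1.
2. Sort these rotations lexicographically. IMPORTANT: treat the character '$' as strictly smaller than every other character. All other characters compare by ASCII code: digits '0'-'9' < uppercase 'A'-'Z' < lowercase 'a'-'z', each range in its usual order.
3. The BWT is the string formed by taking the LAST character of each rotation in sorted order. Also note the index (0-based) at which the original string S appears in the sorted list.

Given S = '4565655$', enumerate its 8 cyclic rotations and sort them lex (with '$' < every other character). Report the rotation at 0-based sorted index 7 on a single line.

Answer: 65655$45

Derivation:
All 8 rotations (rotation i = S[i:]+S[:i]):
  rot[0] = 4565655$
  rot[1] = 565655$4
  rot[2] = 65655$45
  rot[3] = 5655$456
  rot[4] = 655$4565
  rot[5] = 55$45656
  rot[6] = 5$456565
  rot[7] = $4565655
Sorted (with $ < everything):
  sorted[0] = $4565655
  sorted[1] = 4565655$
  sorted[2] = 5$456565
  sorted[3] = 55$45656
  sorted[4] = 5655$456
  sorted[5] = 565655$4
  sorted[6] = 655$4565
  sorted[7] = 65655$45
sorted[7] = 65655$45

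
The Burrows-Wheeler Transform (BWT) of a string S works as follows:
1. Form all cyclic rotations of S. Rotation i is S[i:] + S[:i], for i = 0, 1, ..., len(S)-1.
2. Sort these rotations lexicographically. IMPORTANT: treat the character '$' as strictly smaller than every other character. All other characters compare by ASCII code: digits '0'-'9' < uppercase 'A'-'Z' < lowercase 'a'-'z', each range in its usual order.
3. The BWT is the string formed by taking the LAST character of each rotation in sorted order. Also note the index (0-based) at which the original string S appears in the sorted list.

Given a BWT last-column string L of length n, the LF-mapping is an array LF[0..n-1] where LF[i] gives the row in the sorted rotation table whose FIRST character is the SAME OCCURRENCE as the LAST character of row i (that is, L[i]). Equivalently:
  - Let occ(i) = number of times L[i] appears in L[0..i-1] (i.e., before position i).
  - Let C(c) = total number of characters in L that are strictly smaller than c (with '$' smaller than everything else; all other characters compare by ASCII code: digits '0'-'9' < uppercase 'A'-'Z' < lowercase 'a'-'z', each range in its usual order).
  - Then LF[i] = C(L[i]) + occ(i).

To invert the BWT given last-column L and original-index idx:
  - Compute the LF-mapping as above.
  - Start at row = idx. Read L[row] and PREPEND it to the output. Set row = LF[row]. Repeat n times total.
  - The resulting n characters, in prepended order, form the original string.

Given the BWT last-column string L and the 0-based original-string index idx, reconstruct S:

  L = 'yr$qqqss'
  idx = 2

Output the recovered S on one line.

LF mapping: 7 4 0 1 2 3 5 6
Walk LF starting at row 2, prepending L[row]:
  step 1: row=2, L[2]='$', prepend. Next row=LF[2]=0
  step 2: row=0, L[0]='y', prepend. Next row=LF[0]=7
  step 3: row=7, L[7]='s', prepend. Next row=LF[7]=6
  step 4: row=6, L[6]='s', prepend. Next row=LF[6]=5
  step 5: row=5, L[5]='q', prepend. Next row=LF[5]=3
  step 6: row=3, L[3]='q', prepend. Next row=LF[3]=1
  step 7: row=1, L[1]='r', prepend. Next row=LF[1]=4
  step 8: row=4, L[4]='q', prepend. Next row=LF[4]=2
Reversed output: qrqqssy$

Answer: qrqqssy$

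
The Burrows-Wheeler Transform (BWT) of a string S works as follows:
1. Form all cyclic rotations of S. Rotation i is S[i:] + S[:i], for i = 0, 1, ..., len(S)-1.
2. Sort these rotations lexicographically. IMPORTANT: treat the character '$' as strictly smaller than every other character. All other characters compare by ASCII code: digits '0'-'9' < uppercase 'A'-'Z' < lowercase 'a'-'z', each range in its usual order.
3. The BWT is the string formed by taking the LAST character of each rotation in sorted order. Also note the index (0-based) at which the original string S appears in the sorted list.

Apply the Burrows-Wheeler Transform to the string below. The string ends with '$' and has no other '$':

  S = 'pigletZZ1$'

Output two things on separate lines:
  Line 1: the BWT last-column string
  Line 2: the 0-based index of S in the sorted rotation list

Answer: 1ZZtlipg$e
8

Derivation:
All 10 rotations (rotation i = S[i:]+S[:i]):
  rot[0] = pigletZZ1$
  rot[1] = igletZZ1$p
  rot[2] = gletZZ1$pi
  rot[3] = letZZ1$pig
  rot[4] = etZZ1$pigl
  rot[5] = tZZ1$pigle
  rot[6] = ZZ1$piglet
  rot[7] = Z1$pigletZ
  rot[8] = 1$pigletZZ
  rot[9] = $pigletZZ1
Sorted (with $ < everything):
  sorted[0] = $pigletZZ1  (last char: '1')
  sorted[1] = 1$pigletZZ  (last char: 'Z')
  sorted[2] = Z1$pigletZ  (last char: 'Z')
  sorted[3] = ZZ1$piglet  (last char: 't')
  sorted[4] = etZZ1$pigl  (last char: 'l')
  sorted[5] = gletZZ1$pi  (last char: 'i')
  sorted[6] = igletZZ1$p  (last char: 'p')
  sorted[7] = letZZ1$pig  (last char: 'g')
  sorted[8] = pigletZZ1$  (last char: '$')
  sorted[9] = tZZ1$pigle  (last char: 'e')
Last column: 1ZZtlipg$e
Original string S is at sorted index 8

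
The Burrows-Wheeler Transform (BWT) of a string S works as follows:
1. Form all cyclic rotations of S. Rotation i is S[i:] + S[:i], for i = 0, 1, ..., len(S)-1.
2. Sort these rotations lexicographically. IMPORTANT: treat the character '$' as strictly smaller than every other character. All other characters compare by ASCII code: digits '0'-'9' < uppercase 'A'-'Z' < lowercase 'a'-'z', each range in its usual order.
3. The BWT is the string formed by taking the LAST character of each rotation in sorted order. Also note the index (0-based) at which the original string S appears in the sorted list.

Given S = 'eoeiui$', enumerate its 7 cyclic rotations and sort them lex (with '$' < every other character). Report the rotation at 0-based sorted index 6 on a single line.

All 7 rotations (rotation i = S[i:]+S[:i]):
  rot[0] = eoeiui$
  rot[1] = oeiui$e
  rot[2] = eiui$eo
  rot[3] = iui$eoe
  rot[4] = ui$eoei
  rot[5] = i$eoeiu
  rot[6] = $eoeiui
Sorted (with $ < everything):
  sorted[0] = $eoeiui
  sorted[1] = eiui$eo
  sorted[2] = eoeiui$
  sorted[3] = i$eoeiu
  sorted[4] = iui$eoe
  sorted[5] = oeiui$e
  sorted[6] = ui$eoei
sorted[6] = ui$eoei

Answer: ui$eoei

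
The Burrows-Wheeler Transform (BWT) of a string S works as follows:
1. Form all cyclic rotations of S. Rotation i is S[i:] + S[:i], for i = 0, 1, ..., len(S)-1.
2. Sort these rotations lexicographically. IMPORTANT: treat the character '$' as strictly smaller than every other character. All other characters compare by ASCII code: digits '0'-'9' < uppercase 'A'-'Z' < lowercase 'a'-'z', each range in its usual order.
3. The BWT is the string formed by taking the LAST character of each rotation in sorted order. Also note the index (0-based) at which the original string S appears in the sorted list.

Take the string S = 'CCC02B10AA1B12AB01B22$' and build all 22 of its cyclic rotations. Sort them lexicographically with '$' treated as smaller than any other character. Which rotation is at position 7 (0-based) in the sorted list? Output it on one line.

Answer: 1B22$CCC02B10AA1B12AB0

Derivation:
All 22 rotations (rotation i = S[i:]+S[:i]):
  rot[0] = CCC02B10AA1B12AB01B22$
  rot[1] = CC02B10AA1B12AB01B22$C
  rot[2] = C02B10AA1B12AB01B22$CC
  rot[3] = 02B10AA1B12AB01B22$CCC
  rot[4] = 2B10AA1B12AB01B22$CCC0
  rot[5] = B10AA1B12AB01B22$CCC02
  rot[6] = 10AA1B12AB01B22$CCC02B
  rot[7] = 0AA1B12AB01B22$CCC02B1
  rot[8] = AA1B12AB01B22$CCC02B10
  rot[9] = A1B12AB01B22$CCC02B10A
  rot[10] = 1B12AB01B22$CCC02B10AA
  rot[11] = B12AB01B22$CCC02B10AA1
  rot[12] = 12AB01B22$CCC02B10AA1B
  rot[13] = 2AB01B22$CCC02B10AA1B1
  rot[14] = AB01B22$CCC02B10AA1B12
  rot[15] = B01B22$CCC02B10AA1B12A
  rot[16] = 01B22$CCC02B10AA1B12AB
  rot[17] = 1B22$CCC02B10AA1B12AB0
  rot[18] = B22$CCC02B10AA1B12AB01
  rot[19] = 22$CCC02B10AA1B12AB01B
  rot[20] = 2$CCC02B10AA1B12AB01B2
  rot[21] = $CCC02B10AA1B12AB01B22
Sorted (with $ < everything):
  sorted[0] = $CCC02B10AA1B12AB01B22
  sorted[1] = 01B22$CCC02B10AA1B12AB
  sorted[2] = 02B10AA1B12AB01B22$CCC
  sorted[3] = 0AA1B12AB01B22$CCC02B1
  sorted[4] = 10AA1B12AB01B22$CCC02B
  sorted[5] = 12AB01B22$CCC02B10AA1B
  sorted[6] = 1B12AB01B22$CCC02B10AA
  sorted[7] = 1B22$CCC02B10AA1B12AB0
  sorted[8] = 2$CCC02B10AA1B12AB01B2
  sorted[9] = 22$CCC02B10AA1B12AB01B
  sorted[10] = 2AB01B22$CCC02B10AA1B1
  sorted[11] = 2B10AA1B12AB01B22$CCC0
  sorted[12] = A1B12AB01B22$CCC02B10A
  sorted[13] = AA1B12AB01B22$CCC02B10
  sorted[14] = AB01B22$CCC02B10AA1B12
  sorted[15] = B01B22$CCC02B10AA1B12A
  sorted[16] = B10AA1B12AB01B22$CCC02
  sorted[17] = B12AB01B22$CCC02B10AA1
  sorted[18] = B22$CCC02B10AA1B12AB01
  sorted[19] = C02B10AA1B12AB01B22$CC
  sorted[20] = CC02B10AA1B12AB01B22$C
  sorted[21] = CCC02B10AA1B12AB01B22$
sorted[7] = 1B22$CCC02B10AA1B12AB0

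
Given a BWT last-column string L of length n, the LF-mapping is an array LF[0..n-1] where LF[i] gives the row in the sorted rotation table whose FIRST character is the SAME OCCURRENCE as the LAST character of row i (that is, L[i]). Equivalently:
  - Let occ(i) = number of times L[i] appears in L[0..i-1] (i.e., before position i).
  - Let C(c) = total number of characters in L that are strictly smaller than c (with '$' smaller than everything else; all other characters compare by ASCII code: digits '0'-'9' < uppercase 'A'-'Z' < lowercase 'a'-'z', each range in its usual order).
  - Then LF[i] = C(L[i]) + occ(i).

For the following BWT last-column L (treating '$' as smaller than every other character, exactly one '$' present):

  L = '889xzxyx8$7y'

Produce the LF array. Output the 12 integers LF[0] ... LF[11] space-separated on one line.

Char counts: '$':1, '7':1, '8':3, '9':1, 'x':3, 'y':2, 'z':1
C (first-col start): C('$')=0, C('7')=1, C('8')=2, C('9')=5, C('x')=6, C('y')=9, C('z')=11
L[0]='8': occ=0, LF[0]=C('8')+0=2+0=2
L[1]='8': occ=1, LF[1]=C('8')+1=2+1=3
L[2]='9': occ=0, LF[2]=C('9')+0=5+0=5
L[3]='x': occ=0, LF[3]=C('x')+0=6+0=6
L[4]='z': occ=0, LF[4]=C('z')+0=11+0=11
L[5]='x': occ=1, LF[5]=C('x')+1=6+1=7
L[6]='y': occ=0, LF[6]=C('y')+0=9+0=9
L[7]='x': occ=2, LF[7]=C('x')+2=6+2=8
L[8]='8': occ=2, LF[8]=C('8')+2=2+2=4
L[9]='$': occ=0, LF[9]=C('$')+0=0+0=0
L[10]='7': occ=0, LF[10]=C('7')+0=1+0=1
L[11]='y': occ=1, LF[11]=C('y')+1=9+1=10

Answer: 2 3 5 6 11 7 9 8 4 0 1 10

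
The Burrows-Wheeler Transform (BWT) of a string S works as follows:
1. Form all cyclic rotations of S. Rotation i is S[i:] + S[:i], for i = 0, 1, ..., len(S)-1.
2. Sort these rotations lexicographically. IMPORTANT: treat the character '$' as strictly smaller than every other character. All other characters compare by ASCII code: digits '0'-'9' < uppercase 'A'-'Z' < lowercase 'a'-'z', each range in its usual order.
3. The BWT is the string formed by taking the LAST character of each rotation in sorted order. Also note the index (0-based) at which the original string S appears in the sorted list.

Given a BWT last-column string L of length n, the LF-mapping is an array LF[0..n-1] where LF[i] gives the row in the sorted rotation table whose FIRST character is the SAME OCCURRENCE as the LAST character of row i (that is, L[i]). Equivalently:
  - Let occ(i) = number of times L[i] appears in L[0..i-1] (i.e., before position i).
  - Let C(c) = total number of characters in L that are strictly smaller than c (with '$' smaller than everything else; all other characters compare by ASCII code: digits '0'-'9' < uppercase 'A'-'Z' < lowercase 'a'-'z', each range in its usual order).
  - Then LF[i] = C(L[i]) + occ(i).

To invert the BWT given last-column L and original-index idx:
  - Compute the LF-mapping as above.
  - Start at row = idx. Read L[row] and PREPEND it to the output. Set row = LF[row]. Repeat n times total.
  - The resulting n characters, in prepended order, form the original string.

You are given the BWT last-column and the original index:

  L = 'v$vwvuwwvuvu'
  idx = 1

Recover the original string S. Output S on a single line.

Answer: uvuwuwvvwvv$

Derivation:
LF mapping: 4 0 5 9 6 1 10 11 7 2 8 3
Walk LF starting at row 1, prepending L[row]:
  step 1: row=1, L[1]='$', prepend. Next row=LF[1]=0
  step 2: row=0, L[0]='v', prepend. Next row=LF[0]=4
  step 3: row=4, L[4]='v', prepend. Next row=LF[4]=6
  step 4: row=6, L[6]='w', prepend. Next row=LF[6]=10
  step 5: row=10, L[10]='v', prepend. Next row=LF[10]=8
  step 6: row=8, L[8]='v', prepend. Next row=LF[8]=7
  step 7: row=7, L[7]='w', prepend. Next row=LF[7]=11
  step 8: row=11, L[11]='u', prepend. Next row=LF[11]=3
  step 9: row=3, L[3]='w', prepend. Next row=LF[3]=9
  step 10: row=9, L[9]='u', prepend. Next row=LF[9]=2
  step 11: row=2, L[2]='v', prepend. Next row=LF[2]=5
  step 12: row=5, L[5]='u', prepend. Next row=LF[5]=1
Reversed output: uvuwuwvvwvv$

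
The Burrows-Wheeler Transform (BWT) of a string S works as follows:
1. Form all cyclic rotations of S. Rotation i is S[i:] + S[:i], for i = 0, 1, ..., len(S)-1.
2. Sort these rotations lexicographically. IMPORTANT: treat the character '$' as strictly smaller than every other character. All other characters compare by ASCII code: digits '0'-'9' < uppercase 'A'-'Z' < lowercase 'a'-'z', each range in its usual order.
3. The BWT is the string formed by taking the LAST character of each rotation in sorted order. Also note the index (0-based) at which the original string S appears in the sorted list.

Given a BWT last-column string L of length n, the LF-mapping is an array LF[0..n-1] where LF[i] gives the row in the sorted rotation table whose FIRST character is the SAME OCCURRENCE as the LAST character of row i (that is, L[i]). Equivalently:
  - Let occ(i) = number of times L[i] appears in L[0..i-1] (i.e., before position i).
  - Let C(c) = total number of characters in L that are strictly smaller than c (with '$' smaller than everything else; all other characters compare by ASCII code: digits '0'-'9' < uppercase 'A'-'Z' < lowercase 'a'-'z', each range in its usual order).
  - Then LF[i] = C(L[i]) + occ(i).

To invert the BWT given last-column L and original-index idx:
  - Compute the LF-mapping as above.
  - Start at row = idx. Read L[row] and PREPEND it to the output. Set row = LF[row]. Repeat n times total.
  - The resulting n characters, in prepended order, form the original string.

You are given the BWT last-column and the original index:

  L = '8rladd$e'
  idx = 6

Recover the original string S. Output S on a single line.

LF mapping: 1 7 6 2 3 4 0 5
Walk LF starting at row 6, prepending L[row]:
  step 1: row=6, L[6]='$', prepend. Next row=LF[6]=0
  step 2: row=0, L[0]='8', prepend. Next row=LF[0]=1
  step 3: row=1, L[1]='r', prepend. Next row=LF[1]=7
  step 4: row=7, L[7]='e', prepend. Next row=LF[7]=5
  step 5: row=5, L[5]='d', prepend. Next row=LF[5]=4
  step 6: row=4, L[4]='d', prepend. Next row=LF[4]=3
  step 7: row=3, L[3]='a', prepend. Next row=LF[3]=2
  step 8: row=2, L[2]='l', prepend. Next row=LF[2]=6
Reversed output: ladder8$

Answer: ladder8$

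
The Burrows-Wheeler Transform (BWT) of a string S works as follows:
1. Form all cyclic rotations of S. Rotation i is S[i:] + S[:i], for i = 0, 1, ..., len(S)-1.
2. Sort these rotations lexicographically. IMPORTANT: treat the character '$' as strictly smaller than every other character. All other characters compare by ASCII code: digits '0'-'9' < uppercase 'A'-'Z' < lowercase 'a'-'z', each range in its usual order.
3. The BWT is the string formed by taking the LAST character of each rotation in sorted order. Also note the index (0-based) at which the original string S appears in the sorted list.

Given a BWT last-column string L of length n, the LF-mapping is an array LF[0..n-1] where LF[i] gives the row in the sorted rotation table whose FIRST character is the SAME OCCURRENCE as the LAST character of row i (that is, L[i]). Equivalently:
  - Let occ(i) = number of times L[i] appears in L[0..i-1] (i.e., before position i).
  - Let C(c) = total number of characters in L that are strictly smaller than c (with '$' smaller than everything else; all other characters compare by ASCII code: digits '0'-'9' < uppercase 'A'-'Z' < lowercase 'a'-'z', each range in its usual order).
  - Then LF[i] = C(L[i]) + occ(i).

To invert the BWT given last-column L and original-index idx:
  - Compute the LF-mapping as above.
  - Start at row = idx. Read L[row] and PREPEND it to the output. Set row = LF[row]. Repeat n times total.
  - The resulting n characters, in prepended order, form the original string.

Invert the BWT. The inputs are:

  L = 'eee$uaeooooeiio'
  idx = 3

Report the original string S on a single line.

Answer: eaeeooiooiouee$

Derivation:
LF mapping: 2 3 4 0 14 1 5 9 10 11 12 6 7 8 13
Walk LF starting at row 3, prepending L[row]:
  step 1: row=3, L[3]='$', prepend. Next row=LF[3]=0
  step 2: row=0, L[0]='e', prepend. Next row=LF[0]=2
  step 3: row=2, L[2]='e', prepend. Next row=LF[2]=4
  step 4: row=4, L[4]='u', prepend. Next row=LF[4]=14
  step 5: row=14, L[14]='o', prepend. Next row=LF[14]=13
  step 6: row=13, L[13]='i', prepend. Next row=LF[13]=8
  step 7: row=8, L[8]='o', prepend. Next row=LF[8]=10
  step 8: row=10, L[10]='o', prepend. Next row=LF[10]=12
  step 9: row=12, L[12]='i', prepend. Next row=LF[12]=7
  step 10: row=7, L[7]='o', prepend. Next row=LF[7]=9
  step 11: row=9, L[9]='o', prepend. Next row=LF[9]=11
  step 12: row=11, L[11]='e', prepend. Next row=LF[11]=6
  step 13: row=6, L[6]='e', prepend. Next row=LF[6]=5
  step 14: row=5, L[5]='a', prepend. Next row=LF[5]=1
  step 15: row=1, L[1]='e', prepend. Next row=LF[1]=3
Reversed output: eaeeooiooiouee$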